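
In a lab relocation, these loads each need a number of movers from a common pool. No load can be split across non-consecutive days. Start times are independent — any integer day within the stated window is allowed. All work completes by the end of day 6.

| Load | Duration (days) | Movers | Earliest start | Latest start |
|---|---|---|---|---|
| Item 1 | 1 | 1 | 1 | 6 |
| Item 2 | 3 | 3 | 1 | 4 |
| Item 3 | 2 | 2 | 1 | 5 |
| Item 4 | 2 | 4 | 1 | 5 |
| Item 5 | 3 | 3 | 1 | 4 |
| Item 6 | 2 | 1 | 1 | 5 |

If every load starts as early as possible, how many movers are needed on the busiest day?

14

Early-start schedule: Item 1@1, Item 2@1, Item 3@1, Item 4@1, Item 5@1, Item 6@1.
Load per day: day 1: 14, day 2: 13, day 3: 6, day 4: 0, day 5: 0, day 6: 0.
Peak is 14.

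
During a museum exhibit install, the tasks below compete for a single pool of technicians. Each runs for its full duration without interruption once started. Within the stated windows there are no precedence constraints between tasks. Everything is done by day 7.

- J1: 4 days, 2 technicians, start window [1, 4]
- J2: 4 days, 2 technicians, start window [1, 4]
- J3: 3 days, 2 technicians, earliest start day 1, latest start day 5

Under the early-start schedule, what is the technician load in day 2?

6

At early start, day 2 has: J1, J2, J3.
Demand: 2 + 2 + 2 = 6.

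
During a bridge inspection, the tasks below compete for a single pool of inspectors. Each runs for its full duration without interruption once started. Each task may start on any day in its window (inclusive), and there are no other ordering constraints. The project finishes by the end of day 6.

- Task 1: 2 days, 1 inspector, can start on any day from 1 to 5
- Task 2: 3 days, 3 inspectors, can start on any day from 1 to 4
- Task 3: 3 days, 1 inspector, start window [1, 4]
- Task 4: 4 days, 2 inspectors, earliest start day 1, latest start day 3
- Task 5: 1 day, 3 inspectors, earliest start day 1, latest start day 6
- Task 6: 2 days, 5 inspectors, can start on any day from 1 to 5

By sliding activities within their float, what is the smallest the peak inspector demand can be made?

Early-start (Task 1@1, Task 2@1, Task 3@1, Task 4@1, Task 5@1, Task 6@1) gives peak 15: d1:15  d2:12  d3:6  d4:2  d5:0  d6:0.
Shift Task 3→3, Task 5→4, Task 6→5.
Schedule Task 1@1, Task 2@1, Task 3@3, Task 4@1, Task 5@4, Task 6@5: d1:6  d2:6  d3:6  d4:6  d5:6  d6:5 — peak 6.
Total inspector-days = 35 over 6 days ⇒ peak ≥ ⌈35/6⌉ = 6, so 6 is optimal.

6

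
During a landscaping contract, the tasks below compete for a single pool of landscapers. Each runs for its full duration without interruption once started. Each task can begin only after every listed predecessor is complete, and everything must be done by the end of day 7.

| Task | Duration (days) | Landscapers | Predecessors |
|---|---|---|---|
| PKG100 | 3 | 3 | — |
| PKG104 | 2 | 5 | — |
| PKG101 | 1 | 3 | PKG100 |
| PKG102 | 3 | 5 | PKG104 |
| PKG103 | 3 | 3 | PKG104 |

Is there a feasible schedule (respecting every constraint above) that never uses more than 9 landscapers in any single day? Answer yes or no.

Schedule PKG100@1, PKG104@1, PKG101@4, PKG102@3, PKG103@5: d1:8  d2:8  d3:8  d4:8  d5:8  d6:3  d7:3 — peak 8 ≤ 9.

yes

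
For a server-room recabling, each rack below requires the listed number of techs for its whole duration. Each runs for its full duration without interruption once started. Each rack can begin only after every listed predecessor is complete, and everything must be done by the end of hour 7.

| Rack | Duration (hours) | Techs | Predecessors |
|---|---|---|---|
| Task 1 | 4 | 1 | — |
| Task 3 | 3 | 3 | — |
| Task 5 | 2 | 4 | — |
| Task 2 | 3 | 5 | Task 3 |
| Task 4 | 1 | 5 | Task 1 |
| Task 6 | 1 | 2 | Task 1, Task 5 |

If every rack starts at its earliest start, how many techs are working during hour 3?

4

At early start, hour 3 has: Task 1, Task 3.
Demand: 1 + 3 = 4.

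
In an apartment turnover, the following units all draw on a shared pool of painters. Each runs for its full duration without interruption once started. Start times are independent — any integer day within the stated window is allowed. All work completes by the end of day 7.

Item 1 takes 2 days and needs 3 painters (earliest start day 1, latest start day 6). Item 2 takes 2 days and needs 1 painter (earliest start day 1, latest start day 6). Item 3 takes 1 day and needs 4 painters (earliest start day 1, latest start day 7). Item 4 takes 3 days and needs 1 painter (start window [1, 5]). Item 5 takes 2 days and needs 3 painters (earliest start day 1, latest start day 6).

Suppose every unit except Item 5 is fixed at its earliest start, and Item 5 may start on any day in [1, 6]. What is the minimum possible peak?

Item 5@1: d1:12  d2:8  d3:1  d4:0  d5:0  d6:0  d7:0 → peak 12
Item 5@2: d1:9  d2:8  d3:4  d4:0  d5:0  d6:0  d7:0 → peak 9
Item 5@3: d1:9  d2:5  d3:4  d4:3  d5:0  d6:0  d7:0 → peak 9
Item 5@4: d1:9  d2:5  d3:1  d4:3  d5:3  d6:0  d7:0 → peak 9
Item 5@5: d1:9  d2:5  d3:1  d4:0  d5:3  d6:3  d7:0 → peak 9
Item 5@6: d1:9  d2:5  d3:1  d4:0  d5:0  d6:3  d7:3 → peak 9
Best is Item 5@2, peak 9.

9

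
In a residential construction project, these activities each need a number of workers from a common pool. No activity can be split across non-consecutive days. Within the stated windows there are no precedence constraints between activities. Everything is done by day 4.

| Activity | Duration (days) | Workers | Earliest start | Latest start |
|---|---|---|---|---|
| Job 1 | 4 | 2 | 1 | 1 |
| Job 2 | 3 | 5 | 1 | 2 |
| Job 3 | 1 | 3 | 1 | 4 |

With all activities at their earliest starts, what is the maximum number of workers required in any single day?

10

Early-start schedule: Job 1@1, Job 2@1, Job 3@1.
Load per day: day 1: 10, day 2: 7, day 3: 7, day 4: 2.
Peak is 10.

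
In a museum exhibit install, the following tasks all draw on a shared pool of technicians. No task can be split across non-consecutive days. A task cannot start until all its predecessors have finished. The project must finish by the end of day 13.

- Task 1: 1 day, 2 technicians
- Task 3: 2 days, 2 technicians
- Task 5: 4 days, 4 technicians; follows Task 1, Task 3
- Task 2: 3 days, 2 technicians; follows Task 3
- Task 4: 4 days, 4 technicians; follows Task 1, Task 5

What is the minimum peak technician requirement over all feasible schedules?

4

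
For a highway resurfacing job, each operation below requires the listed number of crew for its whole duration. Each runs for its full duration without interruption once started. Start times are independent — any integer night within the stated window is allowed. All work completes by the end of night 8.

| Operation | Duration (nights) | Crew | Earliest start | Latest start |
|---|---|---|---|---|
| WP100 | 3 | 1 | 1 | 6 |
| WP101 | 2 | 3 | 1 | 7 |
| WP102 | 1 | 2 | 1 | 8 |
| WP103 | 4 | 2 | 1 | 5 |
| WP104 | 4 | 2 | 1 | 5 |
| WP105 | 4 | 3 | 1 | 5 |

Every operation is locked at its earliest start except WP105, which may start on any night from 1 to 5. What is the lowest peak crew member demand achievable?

10

WP105@1: n1:13  n2:11  n3:8  n4:7  n5:0  n6:0  n7:0  n8:0 → peak 13
WP105@2: n1:10  n2:11  n3:8  n4:7  n5:3  n6:0  n7:0  n8:0 → peak 11
WP105@3: n1:10  n2:8  n3:8  n4:7  n5:3  n6:3  n7:0  n8:0 → peak 10
WP105@4: n1:10  n2:8  n3:5  n4:7  n5:3  n6:3  n7:3  n8:0 → peak 10
WP105@5: n1:10  n2:8  n3:5  n4:4  n5:3  n6:3  n7:3  n8:3 → peak 10
Best is WP105@3, peak 10.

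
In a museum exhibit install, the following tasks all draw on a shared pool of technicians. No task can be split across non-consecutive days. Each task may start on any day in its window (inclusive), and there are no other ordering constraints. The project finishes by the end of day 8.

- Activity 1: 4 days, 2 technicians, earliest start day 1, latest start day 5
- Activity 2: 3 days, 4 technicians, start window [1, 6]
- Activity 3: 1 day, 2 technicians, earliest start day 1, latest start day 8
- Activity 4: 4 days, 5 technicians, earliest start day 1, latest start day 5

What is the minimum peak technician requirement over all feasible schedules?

6

Early-start (Activity 1@1, Activity 2@1, Activity 3@1, Activity 4@1) gives peak 13: d1:13  d2:11  d3:11  d4:7  d5:0  d6:0  d7:0  d8:0.
Shift Activity 3→4, Activity 4→5.
Schedule Activity 1@1, Activity 2@1, Activity 3@4, Activity 4@5: d1:6  d2:6  d3:6  d4:4  d5:5  d6:5  d7:5  d8:5 — peak 6.
Total technician-days = 42 over 8 days ⇒ peak ≥ ⌈42/8⌉ = 6, so 6 is optimal.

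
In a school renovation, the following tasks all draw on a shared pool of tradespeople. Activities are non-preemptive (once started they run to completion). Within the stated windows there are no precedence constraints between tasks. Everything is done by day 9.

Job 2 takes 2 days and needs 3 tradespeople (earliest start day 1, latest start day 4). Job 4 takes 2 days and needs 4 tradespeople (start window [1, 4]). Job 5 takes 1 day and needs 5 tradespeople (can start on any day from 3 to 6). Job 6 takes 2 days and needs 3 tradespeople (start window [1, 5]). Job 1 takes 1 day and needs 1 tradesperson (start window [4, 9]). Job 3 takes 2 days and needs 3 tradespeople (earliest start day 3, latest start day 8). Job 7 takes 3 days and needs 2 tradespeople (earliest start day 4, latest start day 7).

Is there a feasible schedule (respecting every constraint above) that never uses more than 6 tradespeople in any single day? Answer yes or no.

yes

Schedule Job 2@1, Job 4@3, Job 5@5, Job 6@1, Job 1@4, Job 3@6, Job 7@6: d1:6  d2:6  d3:4  d4:5  d5:5  d6:5  d7:5  d8:2  d9:0 — peak 6 ≤ 6.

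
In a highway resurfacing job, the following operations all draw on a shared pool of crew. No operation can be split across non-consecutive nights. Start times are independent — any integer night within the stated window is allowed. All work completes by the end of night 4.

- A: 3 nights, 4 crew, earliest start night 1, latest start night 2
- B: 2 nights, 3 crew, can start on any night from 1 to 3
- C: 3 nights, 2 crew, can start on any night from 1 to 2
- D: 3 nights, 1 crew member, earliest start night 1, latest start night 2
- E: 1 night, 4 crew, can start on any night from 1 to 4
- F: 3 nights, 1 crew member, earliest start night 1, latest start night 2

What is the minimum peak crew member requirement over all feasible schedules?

11

Early-start (A@1, B@1, C@1, D@1, E@1, F@1) gives peak 15: n1:15  n2:11  n3:8  n4:0.
Shift E→4.
Schedule A@1, B@1, C@1, D@1, E@4, F@1: n1:11  n2:11  n3:8  n4:4 — peak 11.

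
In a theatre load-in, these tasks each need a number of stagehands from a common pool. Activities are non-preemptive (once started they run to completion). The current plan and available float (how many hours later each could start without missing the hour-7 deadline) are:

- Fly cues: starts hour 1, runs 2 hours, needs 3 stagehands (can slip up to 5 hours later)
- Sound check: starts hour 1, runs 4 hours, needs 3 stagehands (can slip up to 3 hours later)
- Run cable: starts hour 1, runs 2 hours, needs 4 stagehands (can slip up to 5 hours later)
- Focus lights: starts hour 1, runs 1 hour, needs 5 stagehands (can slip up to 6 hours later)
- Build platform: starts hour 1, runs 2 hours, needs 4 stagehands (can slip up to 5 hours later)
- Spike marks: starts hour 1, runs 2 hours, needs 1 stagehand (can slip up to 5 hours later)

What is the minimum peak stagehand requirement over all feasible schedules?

7

Early-start (Fly cues@1, Sound check@1, Run cable@1, Focus lights@1, Build platform@1, Spike marks@1) gives peak 20: h1:20  h2:15  h3:3  h4:3  h5:0  h6:0  h7:0.
Shift Run cable→3, Focus lights→5, Build platform→6.
Schedule Fly cues@1, Sound check@1, Run cable@3, Focus lights@5, Build platform@6, Spike marks@1: h1:7  h2:7  h3:7  h4:7  h5:5  h6:4  h7:4 — peak 7.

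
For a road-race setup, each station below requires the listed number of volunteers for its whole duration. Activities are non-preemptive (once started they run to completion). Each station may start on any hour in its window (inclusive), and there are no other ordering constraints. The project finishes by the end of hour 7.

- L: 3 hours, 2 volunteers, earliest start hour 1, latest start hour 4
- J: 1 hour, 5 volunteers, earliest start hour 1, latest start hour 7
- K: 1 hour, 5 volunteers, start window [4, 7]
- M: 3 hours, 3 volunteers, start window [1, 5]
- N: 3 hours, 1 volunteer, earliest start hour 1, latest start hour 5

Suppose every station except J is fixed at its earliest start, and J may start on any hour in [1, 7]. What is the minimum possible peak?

6

J@1: h1:11  h2:6  h3:6  h4:5  h5:0  h6:0  h7:0 → peak 11
J@2: h1:6  h2:11  h3:6  h4:5  h5:0  h6:0  h7:0 → peak 11
J@3: h1:6  h2:6  h3:11  h4:5  h5:0  h6:0  h7:0 → peak 11
J@4: h1:6  h2:6  h3:6  h4:10  h5:0  h6:0  h7:0 → peak 10
J@5: h1:6  h2:6  h3:6  h4:5  h5:5  h6:0  h7:0 → peak 6
J@6: h1:6  h2:6  h3:6  h4:5  h5:0  h6:5  h7:0 → peak 6
J@7: h1:6  h2:6  h3:6  h4:5  h5:0  h6:0  h7:5 → peak 6
Best is J@5, peak 6.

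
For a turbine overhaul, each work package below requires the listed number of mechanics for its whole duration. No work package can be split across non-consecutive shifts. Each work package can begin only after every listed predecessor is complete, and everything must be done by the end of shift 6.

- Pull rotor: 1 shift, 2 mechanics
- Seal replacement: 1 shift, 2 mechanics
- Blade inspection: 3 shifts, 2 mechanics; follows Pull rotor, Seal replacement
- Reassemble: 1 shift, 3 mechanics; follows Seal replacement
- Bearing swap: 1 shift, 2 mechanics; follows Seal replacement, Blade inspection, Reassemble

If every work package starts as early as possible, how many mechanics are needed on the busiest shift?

5

Early-start schedule: Pull rotor@1, Seal replacement@1, Blade inspection@2, Reassemble@2, Bearing swap@5.
Load per shift: shift 1: 4, shift 2: 5, shift 3: 2, shift 4: 2, shift 5: 2, shift 6: 0.
Peak is 5.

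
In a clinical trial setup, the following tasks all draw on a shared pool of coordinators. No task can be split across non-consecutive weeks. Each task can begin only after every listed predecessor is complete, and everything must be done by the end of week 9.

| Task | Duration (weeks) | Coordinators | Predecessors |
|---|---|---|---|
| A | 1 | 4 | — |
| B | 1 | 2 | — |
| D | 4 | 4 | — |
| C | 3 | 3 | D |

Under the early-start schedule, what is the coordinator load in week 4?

At early start, week 4 has: D.
Demand: 4 = 4.

4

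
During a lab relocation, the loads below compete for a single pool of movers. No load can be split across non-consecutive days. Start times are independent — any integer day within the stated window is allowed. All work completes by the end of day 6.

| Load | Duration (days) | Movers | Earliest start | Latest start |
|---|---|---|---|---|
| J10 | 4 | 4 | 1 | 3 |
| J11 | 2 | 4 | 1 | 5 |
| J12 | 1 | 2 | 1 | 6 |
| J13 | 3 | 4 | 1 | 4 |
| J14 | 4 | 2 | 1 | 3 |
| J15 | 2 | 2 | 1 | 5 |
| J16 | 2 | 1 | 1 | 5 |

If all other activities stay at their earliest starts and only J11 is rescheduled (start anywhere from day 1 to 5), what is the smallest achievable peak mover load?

J11@1: d1:19  d2:17  d3:10  d4:6  d5:0  d6:0 → peak 19
J11@2: d1:15  d2:17  d3:14  d4:6  d5:0  d6:0 → peak 17
J11@3: d1:15  d2:13  d3:14  d4:10  d5:0  d6:0 → peak 15
J11@4: d1:15  d2:13  d3:10  d4:10  d5:4  d6:0 → peak 15
J11@5: d1:15  d2:13  d3:10  d4:6  d5:4  d6:4 → peak 15
Best is J11@3, peak 15.

15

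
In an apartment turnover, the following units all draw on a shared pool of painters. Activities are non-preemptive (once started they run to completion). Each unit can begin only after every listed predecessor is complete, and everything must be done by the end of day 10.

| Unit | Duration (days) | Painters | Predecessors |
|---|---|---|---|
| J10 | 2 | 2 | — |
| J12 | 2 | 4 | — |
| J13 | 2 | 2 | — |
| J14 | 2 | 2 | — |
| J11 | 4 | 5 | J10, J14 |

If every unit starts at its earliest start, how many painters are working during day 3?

5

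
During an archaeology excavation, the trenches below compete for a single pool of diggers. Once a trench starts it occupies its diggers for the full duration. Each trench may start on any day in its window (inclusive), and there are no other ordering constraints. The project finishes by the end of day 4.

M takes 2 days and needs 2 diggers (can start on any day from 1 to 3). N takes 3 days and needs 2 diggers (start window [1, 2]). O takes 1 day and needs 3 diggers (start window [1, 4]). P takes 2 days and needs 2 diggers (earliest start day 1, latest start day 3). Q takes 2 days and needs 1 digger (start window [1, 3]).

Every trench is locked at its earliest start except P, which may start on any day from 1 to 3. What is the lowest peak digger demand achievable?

8

P@1: d1:10  d2:7  d3:2  d4:0 → peak 10
P@2: d1:8  d2:7  d3:4  d4:0 → peak 8
P@3: d1:8  d2:5  d3:4  d4:2 → peak 8
Best is P@2, peak 8.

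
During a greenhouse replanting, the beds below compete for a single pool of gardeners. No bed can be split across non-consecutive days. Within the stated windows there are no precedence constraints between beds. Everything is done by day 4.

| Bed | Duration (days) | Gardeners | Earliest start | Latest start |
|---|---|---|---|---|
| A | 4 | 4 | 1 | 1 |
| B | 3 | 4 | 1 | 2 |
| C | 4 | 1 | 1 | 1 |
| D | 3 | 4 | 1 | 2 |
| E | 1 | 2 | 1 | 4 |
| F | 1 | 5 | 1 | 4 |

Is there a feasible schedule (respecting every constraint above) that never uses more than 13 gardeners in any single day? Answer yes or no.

yes

Schedule A@1, B@1, C@1, D@1, E@4, F@4: d1:13  d2:13  d3:13  d4:12 — peak 13 ≤ 13.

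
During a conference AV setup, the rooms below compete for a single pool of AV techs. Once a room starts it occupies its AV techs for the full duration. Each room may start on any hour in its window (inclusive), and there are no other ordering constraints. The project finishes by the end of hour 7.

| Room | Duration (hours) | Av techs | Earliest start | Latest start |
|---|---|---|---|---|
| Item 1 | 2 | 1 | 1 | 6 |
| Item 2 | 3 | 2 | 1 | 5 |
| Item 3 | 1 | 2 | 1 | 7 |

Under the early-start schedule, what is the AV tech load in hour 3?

2

At early start, hour 3 has: Item 2.
Demand: 2 = 2.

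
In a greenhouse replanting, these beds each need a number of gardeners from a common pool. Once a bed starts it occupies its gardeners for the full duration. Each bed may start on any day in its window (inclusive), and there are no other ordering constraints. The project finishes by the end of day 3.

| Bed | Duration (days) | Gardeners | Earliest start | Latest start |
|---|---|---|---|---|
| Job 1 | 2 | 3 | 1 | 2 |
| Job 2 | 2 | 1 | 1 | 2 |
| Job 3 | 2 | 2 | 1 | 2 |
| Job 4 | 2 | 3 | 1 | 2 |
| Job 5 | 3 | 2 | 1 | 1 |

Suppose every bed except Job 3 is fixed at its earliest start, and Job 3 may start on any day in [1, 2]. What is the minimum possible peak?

Job 3@1: d1:11  d2:11  d3:2 → peak 11
Job 3@2: d1:9  d2:11  d3:4 → peak 11
Best is Job 3@1, peak 11.

11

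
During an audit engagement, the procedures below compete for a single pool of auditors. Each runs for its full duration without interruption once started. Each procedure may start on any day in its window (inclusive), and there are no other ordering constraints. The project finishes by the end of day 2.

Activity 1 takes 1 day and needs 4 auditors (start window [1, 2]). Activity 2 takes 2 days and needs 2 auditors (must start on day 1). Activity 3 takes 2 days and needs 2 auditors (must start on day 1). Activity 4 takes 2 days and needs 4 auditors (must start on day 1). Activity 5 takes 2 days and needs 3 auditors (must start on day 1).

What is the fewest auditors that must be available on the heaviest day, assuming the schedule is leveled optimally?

15

Schedule Activity 1@1, Activity 2@1, Activity 3@1, Activity 4@1, Activity 5@1: d1:15  d2:11 — peak 15.
No arrangement of the 2 feasible schedules does better.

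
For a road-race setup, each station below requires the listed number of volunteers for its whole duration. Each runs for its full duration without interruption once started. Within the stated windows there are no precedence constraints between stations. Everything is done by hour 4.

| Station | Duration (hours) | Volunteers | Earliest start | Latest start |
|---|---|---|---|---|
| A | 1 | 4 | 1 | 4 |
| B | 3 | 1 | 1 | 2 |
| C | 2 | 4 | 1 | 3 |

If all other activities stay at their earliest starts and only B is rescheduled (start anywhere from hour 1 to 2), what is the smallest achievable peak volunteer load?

8

B@1: h1:9  h2:5  h3:1  h4:0 → peak 9
B@2: h1:8  h2:5  h3:1  h4:1 → peak 8
Best is B@2, peak 8.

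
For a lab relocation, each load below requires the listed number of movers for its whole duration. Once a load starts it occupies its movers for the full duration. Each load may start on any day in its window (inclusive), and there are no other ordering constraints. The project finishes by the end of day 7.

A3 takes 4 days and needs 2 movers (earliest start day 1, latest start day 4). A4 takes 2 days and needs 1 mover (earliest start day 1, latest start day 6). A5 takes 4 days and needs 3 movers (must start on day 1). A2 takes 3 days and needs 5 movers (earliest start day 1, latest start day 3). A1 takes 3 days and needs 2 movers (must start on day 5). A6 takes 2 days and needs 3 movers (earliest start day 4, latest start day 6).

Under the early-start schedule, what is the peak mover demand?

11

Early-start schedule: A3@1, A4@1, A5@1, A2@1, A1@5, A6@4.
Load per day: day 1: 11, day 2: 11, day 3: 10, day 4: 8, day 5: 5, day 6: 2, day 7: 2.
Peak is 11.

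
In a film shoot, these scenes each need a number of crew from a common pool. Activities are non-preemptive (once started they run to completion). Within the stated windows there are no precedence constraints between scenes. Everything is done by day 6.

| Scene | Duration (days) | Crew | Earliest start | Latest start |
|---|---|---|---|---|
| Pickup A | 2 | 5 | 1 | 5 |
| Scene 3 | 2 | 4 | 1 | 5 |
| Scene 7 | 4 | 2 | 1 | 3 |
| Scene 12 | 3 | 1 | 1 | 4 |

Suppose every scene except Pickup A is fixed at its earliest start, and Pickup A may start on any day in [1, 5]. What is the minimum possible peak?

Pickup A@1: d1:12  d2:12  d3:3  d4:2  d5:0  d6:0 → peak 12
Pickup A@2: d1:7  d2:12  d3:8  d4:2  d5:0  d6:0 → peak 12
Pickup A@3: d1:7  d2:7  d3:8  d4:7  d5:0  d6:0 → peak 8
Pickup A@4: d1:7  d2:7  d3:3  d4:7  d5:5  d6:0 → peak 7
Pickup A@5: d1:7  d2:7  d3:3  d4:2  d5:5  d6:5 → peak 7
Best is Pickup A@4, peak 7.

7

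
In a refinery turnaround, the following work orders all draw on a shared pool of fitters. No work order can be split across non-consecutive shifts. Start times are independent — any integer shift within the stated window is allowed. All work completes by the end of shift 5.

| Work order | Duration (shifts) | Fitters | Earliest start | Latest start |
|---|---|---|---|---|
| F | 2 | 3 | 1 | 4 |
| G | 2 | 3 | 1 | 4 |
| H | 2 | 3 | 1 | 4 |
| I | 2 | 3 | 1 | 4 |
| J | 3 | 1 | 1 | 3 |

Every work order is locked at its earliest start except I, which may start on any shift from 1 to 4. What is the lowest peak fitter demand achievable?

10

I@1: s1:13  s2:13  s3:1  s4:0  s5:0 → peak 13
I@2: s1:10  s2:13  s3:4  s4:0  s5:0 → peak 13
I@3: s1:10  s2:10  s3:4  s4:3  s5:0 → peak 10
I@4: s1:10  s2:10  s3:1  s4:3  s5:3 → peak 10
Best is I@3, peak 10.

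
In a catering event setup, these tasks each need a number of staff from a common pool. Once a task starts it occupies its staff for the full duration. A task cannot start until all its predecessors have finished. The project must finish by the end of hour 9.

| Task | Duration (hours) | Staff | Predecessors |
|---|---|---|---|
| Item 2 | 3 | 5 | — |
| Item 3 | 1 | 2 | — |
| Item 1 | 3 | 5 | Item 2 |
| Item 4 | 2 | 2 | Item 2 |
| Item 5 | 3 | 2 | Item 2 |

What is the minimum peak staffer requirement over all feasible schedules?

5

Early-start (Item 2@1, Item 3@1, Item 1@4, Item 4@4, Item 5@4) gives peak 9: h1:7  h2:5  h3:5  h4:9  h5:9  h6:7  h7:0  h8:0  h9:0.
Shift Item 3→4, Item 1→7, Item 4→5.
Schedule Item 2@1, Item 3@4, Item 1@7, Item 4@5, Item 5@4: h1:5  h2:5  h3:5  h4:4  h5:4  h6:4  h7:5  h8:5  h9:5 — peak 5.
Total staffer-hours = 42 over 9 hours ⇒ peak ≥ ⌈42/9⌉ = 5, so 5 is optimal.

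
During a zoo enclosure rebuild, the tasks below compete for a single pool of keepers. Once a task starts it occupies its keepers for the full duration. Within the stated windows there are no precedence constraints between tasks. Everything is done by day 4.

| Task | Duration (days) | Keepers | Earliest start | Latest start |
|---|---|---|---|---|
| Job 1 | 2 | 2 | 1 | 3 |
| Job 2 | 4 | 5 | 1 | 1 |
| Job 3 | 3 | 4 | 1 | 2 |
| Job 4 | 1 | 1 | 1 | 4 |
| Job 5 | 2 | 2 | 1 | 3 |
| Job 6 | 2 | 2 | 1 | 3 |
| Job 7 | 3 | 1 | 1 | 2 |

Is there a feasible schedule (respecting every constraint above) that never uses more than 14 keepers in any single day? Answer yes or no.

yes

Schedule Job 1@1, Job 2@1, Job 3@1, Job 4@1, Job 5@1, Job 6@3, Job 7@2: d1:14  d2:14  d3:12  d4:8 — peak 14 ≤ 14.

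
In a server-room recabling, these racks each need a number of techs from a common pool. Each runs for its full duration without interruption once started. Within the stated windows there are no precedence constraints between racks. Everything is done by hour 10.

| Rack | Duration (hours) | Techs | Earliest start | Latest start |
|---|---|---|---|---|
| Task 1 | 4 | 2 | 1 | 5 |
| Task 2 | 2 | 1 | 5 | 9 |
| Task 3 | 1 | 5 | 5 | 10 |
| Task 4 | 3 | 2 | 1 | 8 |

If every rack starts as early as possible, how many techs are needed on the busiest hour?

Early-start schedule: Task 1@1, Task 2@5, Task 3@5, Task 4@1.
Load per hour: hour 1: 4, hour 2: 4, hour 3: 4, hour 4: 2, hour 5: 6, hour 6: 1, hour 7: 0, hour 8: 0, hour 9: 0, hour 10: 0.
Peak is 6.

6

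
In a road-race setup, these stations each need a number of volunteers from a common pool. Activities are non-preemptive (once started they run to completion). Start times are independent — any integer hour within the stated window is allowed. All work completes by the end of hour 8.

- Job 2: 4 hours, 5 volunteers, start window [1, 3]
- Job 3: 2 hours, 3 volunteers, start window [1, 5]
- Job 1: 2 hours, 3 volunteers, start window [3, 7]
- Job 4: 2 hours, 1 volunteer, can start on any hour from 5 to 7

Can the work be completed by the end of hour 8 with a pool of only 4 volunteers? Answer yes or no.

no

Total volunteer-hours = 34; over 8 hours the average is 34/8 > 4, so some hour must exceed 4.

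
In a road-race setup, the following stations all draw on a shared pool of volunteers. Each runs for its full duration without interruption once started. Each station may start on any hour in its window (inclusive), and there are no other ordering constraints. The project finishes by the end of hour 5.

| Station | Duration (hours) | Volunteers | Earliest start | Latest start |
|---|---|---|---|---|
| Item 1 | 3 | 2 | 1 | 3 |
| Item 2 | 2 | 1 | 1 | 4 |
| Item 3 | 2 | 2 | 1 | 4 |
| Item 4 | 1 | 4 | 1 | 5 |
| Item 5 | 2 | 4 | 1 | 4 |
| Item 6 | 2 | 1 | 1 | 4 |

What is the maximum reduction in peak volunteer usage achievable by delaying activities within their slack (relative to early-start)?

Early-start peak: h1:14  h2:10  h3:2  h4:0  h5:0 ⇒ 14.
Leveled (Item 1@1, Item 2@1, Item 3@1, Item 4@3, Item 5@4, Item 6@1): h1:6  h2:6  h3:6  h4:4  h5:4 ⇒ 6.
Reduction 14 − 6 = 8.

8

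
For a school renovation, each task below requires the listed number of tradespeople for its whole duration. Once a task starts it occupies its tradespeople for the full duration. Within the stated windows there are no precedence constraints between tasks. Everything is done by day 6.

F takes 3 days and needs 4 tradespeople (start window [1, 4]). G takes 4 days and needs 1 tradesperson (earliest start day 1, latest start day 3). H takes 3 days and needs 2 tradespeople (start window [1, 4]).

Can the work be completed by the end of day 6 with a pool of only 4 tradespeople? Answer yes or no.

The minimum achievable peak is 5; 4 < 5, so no feasible schedule stays within the cap.

no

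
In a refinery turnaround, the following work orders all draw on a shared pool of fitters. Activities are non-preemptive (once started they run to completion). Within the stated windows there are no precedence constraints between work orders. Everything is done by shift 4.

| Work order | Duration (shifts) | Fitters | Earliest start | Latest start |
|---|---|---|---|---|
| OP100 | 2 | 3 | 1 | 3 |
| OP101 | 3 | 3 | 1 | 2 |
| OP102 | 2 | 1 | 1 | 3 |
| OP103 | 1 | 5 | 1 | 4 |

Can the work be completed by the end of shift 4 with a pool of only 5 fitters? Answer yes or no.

Total fitter-shifts = 22; over 4 shifts the average is 22/4 > 5, so some shift must exceed 5.

no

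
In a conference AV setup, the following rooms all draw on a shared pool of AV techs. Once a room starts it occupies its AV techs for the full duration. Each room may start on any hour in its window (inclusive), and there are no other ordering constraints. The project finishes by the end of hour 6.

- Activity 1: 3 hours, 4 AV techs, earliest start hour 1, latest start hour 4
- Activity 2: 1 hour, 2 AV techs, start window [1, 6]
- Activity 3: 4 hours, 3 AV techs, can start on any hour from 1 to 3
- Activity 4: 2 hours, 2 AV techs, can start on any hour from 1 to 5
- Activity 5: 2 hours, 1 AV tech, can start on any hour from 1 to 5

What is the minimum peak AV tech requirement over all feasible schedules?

Early-start (Activity 1@1, Activity 2@1, Activity 3@1, Activity 4@1, Activity 5@1) gives peak 12: h1:12  h2:10  h3:7  h4:3  h5:0  h6:0.
Shift Activity 3→2, Activity 4→4, Activity 5→4.
Schedule Activity 1@1, Activity 2@1, Activity 3@2, Activity 4@4, Activity 5@4: h1:6  h2:7  h3:7  h4:6  h5:6  h6:0 — peak 7.

7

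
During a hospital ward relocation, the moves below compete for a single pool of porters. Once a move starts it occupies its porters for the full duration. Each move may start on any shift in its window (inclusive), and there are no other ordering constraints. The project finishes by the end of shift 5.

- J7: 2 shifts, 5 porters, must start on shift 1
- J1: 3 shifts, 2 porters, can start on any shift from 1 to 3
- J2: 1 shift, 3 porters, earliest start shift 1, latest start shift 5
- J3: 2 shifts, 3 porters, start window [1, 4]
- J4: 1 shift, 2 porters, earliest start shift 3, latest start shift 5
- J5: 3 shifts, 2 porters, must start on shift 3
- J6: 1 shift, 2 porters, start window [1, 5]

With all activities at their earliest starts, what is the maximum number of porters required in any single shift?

Early-start schedule: J7@1, J1@1, J2@1, J3@1, J4@3, J5@3, J6@1.
Load per shift: shift 1: 15, shift 2: 10, shift 3: 6, shift 4: 2, shift 5: 2.
Peak is 15.

15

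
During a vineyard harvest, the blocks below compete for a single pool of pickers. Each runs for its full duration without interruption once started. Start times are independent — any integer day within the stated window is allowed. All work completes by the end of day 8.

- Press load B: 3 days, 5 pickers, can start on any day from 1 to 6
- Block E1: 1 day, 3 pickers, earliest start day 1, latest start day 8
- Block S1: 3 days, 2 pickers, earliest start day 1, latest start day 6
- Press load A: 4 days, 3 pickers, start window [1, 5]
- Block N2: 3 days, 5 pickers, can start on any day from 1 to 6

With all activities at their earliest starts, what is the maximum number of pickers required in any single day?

Early-start schedule: Press load B@1, Block E1@1, Block S1@1, Press load A@1, Block N2@1.
Load per day: day 1: 18, day 2: 15, day 3: 15, day 4: 3, day 5: 0, day 6: 0, day 7: 0, day 8: 0.
Peak is 18.

18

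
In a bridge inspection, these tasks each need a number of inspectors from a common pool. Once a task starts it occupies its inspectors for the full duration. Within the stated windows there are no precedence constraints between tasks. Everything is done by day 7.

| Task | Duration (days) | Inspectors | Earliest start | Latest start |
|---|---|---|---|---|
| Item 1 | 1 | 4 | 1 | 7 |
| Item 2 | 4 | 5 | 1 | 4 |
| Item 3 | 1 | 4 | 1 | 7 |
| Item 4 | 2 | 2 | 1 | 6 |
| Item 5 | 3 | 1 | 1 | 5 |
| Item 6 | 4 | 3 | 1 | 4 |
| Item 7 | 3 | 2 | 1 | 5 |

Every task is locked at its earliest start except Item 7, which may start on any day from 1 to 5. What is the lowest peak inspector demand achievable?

Item 7@1: d1:21  d2:13  d3:11  d4:8  d5:0  d6:0  d7:0 → peak 21
Item 7@2: d1:19  d2:13  d3:11  d4:10  d5:0  d6:0  d7:0 → peak 19
Item 7@3: d1:19  d2:11  d3:11  d4:10  d5:2  d6:0  d7:0 → peak 19
Item 7@4: d1:19  d2:11  d3:9  d4:10  d5:2  d6:2  d7:0 → peak 19
Item 7@5: d1:19  d2:11  d3:9  d4:8  d5:2  d6:2  d7:2 → peak 19
Best is Item 7@2, peak 19.

19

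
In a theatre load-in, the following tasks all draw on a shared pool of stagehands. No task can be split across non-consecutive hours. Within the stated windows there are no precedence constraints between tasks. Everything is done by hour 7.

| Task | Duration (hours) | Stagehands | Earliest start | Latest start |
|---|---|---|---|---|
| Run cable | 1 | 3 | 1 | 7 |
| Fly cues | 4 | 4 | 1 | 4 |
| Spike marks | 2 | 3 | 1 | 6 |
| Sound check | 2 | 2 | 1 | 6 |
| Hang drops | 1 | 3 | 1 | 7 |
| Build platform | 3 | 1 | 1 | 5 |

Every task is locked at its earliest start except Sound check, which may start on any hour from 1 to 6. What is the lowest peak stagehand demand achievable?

14

Sound check@1: h1:16  h2:10  h3:5  h4:4  h5:0  h6:0  h7:0 → peak 16
Sound check@2: h1:14  h2:10  h3:7  h4:4  h5:0  h6:0  h7:0 → peak 14
Sound check@3: h1:14  h2:8  h3:7  h4:6  h5:0  h6:0  h7:0 → peak 14
Sound check@4: h1:14  h2:8  h3:5  h4:6  h5:2  h6:0  h7:0 → peak 14
Sound check@5: h1:14  h2:8  h3:5  h4:4  h5:2  h6:2  h7:0 → peak 14
Sound check@6: h1:14  h2:8  h3:5  h4:4  h5:0  h6:2  h7:2 → peak 14
Best is Sound check@2, peak 14.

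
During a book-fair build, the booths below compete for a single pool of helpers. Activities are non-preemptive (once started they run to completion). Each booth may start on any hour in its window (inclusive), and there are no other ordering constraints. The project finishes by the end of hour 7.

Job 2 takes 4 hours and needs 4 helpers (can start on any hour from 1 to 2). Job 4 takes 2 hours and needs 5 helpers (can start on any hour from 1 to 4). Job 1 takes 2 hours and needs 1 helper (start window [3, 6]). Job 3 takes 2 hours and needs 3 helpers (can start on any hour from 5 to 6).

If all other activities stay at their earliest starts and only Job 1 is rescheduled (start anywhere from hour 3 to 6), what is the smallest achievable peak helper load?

Job 1@3: h1:9  h2:9  h3:5  h4:5  h5:3  h6:3  h7:0 → peak 9
Job 1@4: h1:9  h2:9  h3:4  h4:5  h5:4  h6:3  h7:0 → peak 9
Job 1@5: h1:9  h2:9  h3:4  h4:4  h5:4  h6:4  h7:0 → peak 9
Job 1@6: h1:9  h2:9  h3:4  h4:4  h5:3  h6:4  h7:1 → peak 9
Best is Job 1@3, peak 9.

9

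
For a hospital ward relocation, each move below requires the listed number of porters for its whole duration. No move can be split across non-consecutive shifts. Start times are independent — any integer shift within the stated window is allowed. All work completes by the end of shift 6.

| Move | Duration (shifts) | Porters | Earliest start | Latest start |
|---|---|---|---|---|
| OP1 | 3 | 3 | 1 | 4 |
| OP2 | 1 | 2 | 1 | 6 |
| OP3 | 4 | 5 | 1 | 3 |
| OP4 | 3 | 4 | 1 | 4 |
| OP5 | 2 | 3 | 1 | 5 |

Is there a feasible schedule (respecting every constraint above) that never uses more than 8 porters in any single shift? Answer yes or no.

no

Total porter-shifts = 49; over 6 shifts the average is 49/6 > 8, so some shift must exceed 8.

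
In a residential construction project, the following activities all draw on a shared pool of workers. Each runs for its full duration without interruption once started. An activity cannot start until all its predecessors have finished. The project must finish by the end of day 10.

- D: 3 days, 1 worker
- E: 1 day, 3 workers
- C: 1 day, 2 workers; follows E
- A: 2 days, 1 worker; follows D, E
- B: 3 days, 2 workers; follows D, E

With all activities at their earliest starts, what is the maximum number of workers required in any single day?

Early-start schedule: D@1, E@1, C@2, A@4, B@4.
Load per day: day 1: 4, day 2: 3, day 3: 1, day 4: 3, day 5: 3, day 6: 2, day 7: 0, day 8: 0, day 9: 0, day 10: 0.
Peak is 4.

4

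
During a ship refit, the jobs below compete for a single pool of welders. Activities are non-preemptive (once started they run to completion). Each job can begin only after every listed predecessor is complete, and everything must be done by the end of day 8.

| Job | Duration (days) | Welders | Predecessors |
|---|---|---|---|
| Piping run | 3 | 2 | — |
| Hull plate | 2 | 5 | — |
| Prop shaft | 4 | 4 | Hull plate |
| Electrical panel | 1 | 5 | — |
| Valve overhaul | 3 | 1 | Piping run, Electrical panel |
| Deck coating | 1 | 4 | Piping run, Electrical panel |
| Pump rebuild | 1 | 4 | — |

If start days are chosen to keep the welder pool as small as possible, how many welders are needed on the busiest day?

8

Early-start (Piping run@1, Hull plate@1, Prop shaft@3, Electrical panel@1, Valve overhaul@4, Deck coating@4, Pump rebuild@1) gives peak 16: d1:16  d2:7  d3:6  d4:9  d5:5  d6:5  d7:0  d8:0.
Shift Prop shaft→4, Electrical panel→3, Deck coating→7, Pump rebuild→8.
Schedule Piping run@1, Hull plate@1, Prop shaft@4, Electrical panel@3, Valve overhaul@4, Deck coating@7, Pump rebuild@8: d1:7  d2:7  d3:7  d4:5  d5:5  d6:5  d7:8  d8:4 — peak 8.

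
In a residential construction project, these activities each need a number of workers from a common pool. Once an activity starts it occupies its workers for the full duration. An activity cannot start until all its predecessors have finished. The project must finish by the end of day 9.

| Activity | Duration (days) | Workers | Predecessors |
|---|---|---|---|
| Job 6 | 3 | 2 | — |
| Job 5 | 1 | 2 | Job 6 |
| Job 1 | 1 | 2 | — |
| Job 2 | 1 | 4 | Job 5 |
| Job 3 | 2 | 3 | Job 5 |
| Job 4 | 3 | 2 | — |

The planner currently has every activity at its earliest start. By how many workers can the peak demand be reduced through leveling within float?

Early-start peak: d1:6  d2:4  d3:4  d4:2  d5:7  d6:3  d7:0  d8:0  d9:0 ⇒ 7.
Leveled (Job 6@1, Job 5@4, Job 1@1, Job 2@5, Job 3@6, Job 4@2): d1:4  d2:4  d3:4  d4:4  d5:4  d6:3  d7:3  d8:0  d9:0 ⇒ 4.
Reduction 7 − 4 = 3.

3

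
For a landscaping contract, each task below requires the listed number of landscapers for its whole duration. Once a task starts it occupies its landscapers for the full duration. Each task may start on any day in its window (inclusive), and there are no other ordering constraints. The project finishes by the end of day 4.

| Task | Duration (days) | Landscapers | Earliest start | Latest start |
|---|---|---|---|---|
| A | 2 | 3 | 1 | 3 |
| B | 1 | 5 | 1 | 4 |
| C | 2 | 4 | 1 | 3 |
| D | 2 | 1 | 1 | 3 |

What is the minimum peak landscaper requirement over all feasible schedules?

7

Early-start (A@1, B@1, C@1, D@1) gives peak 13: d1:13  d2:8  d3:0  d4:0.
Shift B→3, D→3.
Schedule A@1, B@3, C@1, D@3: d1:7  d2:7  d3:6  d4:1 — peak 7.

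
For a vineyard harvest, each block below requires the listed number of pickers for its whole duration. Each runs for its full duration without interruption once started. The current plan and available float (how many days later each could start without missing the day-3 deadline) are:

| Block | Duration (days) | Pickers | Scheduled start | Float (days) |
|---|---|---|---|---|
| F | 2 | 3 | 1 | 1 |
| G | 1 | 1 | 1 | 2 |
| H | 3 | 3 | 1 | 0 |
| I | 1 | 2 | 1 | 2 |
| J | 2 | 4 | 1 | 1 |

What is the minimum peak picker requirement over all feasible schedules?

10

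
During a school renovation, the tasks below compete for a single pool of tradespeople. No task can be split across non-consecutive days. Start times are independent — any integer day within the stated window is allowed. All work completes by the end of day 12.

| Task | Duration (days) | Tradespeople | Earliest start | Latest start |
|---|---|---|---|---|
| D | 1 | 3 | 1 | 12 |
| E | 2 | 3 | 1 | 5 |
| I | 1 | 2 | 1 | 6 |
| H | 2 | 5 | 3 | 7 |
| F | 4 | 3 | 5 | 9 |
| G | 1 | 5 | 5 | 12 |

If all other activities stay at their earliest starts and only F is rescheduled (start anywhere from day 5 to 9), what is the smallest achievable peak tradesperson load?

8

F@5: d1:8  d2:3  d3:5  d4:5  d5:8  d6:3  d7:3  d8:3  d9:0  d10:0  d11:0  d12:0 → peak 8
F@6: d1:8  d2:3  d3:5  d4:5  d5:5  d6:3  d7:3  d8:3  d9:3  d10:0  d11:0  d12:0 → peak 8
F@7: d1:8  d2:3  d3:5  d4:5  d5:5  d6:0  d7:3  d8:3  d9:3  d10:3  d11:0  d12:0 → peak 8
F@8: d1:8  d2:3  d3:5  d4:5  d5:5  d6:0  d7:0  d8:3  d9:3  d10:3  d11:3  d12:0 → peak 8
F@9: d1:8  d2:3  d3:5  d4:5  d5:5  d6:0  d7:0  d8:0  d9:3  d10:3  d11:3  d12:3 → peak 8
Best is F@5, peak 8.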